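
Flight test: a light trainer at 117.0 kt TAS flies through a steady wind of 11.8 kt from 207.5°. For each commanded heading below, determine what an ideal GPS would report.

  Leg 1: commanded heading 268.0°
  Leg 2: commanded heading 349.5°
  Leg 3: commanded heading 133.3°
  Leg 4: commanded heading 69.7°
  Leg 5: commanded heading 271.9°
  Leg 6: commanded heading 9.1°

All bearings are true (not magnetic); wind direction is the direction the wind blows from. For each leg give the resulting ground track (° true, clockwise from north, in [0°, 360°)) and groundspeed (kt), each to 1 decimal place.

Leg 1: track=273.3°, groundspeed=111.7 kt
Leg 2: track=352.8°, groundspeed=126.5 kt
Leg 3: track=127.6°, groundspeed=114.4 kt
Leg 4: track=66.1°, groundspeed=126.0 kt
Leg 5: track=277.3°, groundspeed=112.4 kt
Leg 6: track=10.8°, groundspeed=128.3 kt

Leg 1: heading 268.0°; drift +5.3° → track 273.3°, groundspeed 111.7 kt
Leg 2: heading 349.5°; drift +3.3° → track 352.8°, groundspeed 126.5 kt
Leg 3: heading 133.3°; drift -5.7° → track 127.6°, groundspeed 114.4 kt
Leg 4: heading 69.7°; drift -3.6° → track 66.1°, groundspeed 126.0 kt
Leg 5: heading 271.9°; drift +5.4° → track 277.3°, groundspeed 112.4 kt
Leg 6: heading 9.1°; drift +1.7° → track 10.8°, groundspeed 128.3 kt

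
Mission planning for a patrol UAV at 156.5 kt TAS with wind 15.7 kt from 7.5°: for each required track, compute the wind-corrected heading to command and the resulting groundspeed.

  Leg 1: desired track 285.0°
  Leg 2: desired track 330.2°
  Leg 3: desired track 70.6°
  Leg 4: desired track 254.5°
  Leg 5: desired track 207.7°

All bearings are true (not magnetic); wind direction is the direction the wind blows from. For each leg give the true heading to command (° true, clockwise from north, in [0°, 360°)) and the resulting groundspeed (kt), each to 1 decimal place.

Leg 1: desired track 285.0°; wind correction +5.7° → command heading 290.7°, groundspeed 153.7 kt
Leg 2: desired track 330.2°; wind correction +3.5° → command heading 333.7°, groundspeed 143.7 kt
Leg 3: desired track 70.6°; wind correction -5.1° → command heading 65.5°, groundspeed 148.8 kt
Leg 4: desired track 254.5°; wind correction +5.3° → command heading 259.8°, groundspeed 162.0 kt
Leg 5: desired track 207.7°; wind correction +2.0° → command heading 209.7°, groundspeed 171.1 kt

Leg 1: heading=290.7°, groundspeed=153.7 kt
Leg 2: heading=333.7°, groundspeed=143.7 kt
Leg 3: heading=65.5°, groundspeed=148.8 kt
Leg 4: heading=259.8°, groundspeed=162.0 kt
Leg 5: heading=209.7°, groundspeed=171.1 kt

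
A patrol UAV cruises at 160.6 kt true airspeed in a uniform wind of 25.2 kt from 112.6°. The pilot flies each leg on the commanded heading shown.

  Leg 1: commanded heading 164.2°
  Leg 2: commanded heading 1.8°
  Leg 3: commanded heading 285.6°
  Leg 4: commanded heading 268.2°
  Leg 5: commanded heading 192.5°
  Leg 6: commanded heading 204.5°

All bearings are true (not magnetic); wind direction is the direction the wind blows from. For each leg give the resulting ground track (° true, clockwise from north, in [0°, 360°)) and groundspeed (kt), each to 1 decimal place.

Leg 1: track=172.0°, groundspeed=146.3 kt
Leg 2: track=353.9°, groundspeed=171.2 kt
Leg 3: track=286.5°, groundspeed=185.6 kt
Leg 4: track=271.4°, groundspeed=183.8 kt
Leg 5: track=201.5°, groundspeed=158.1 kt
Leg 6: track=213.4°, groundspeed=163.4 kt

Leg 1: heading 164.2°; drift +7.8° → track 172.0°, groundspeed 146.3 kt
Leg 2: heading 1.8°; drift -7.9° → track 353.9°, groundspeed 171.2 kt
Leg 3: heading 285.6°; drift +0.9° → track 286.5°, groundspeed 185.6 kt
Leg 4: heading 268.2°; drift +3.2° → track 271.4°, groundspeed 183.8 kt
Leg 5: heading 192.5°; drift +9.0° → track 201.5°, groundspeed 158.1 kt
Leg 6: heading 204.5°; drift +8.9° → track 213.4°, groundspeed 163.4 kt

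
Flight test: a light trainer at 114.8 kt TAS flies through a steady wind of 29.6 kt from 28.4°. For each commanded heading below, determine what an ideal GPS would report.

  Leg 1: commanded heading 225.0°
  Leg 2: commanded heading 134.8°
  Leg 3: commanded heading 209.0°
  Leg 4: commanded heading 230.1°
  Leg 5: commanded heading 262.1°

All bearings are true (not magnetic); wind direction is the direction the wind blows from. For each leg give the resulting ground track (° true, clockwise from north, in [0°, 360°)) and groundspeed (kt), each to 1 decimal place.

Leg 1: track=221.6°, groundspeed=143.4 kt
Leg 2: track=147.8°, groundspeed=126.4 kt
Leg 3: track=208.9°, groundspeed=144.4 kt
Leg 4: track=225.7°, groundspeed=142.7 kt
Leg 5: track=251.9°, groundspeed=134.5 kt

Leg 1: heading 225.0°; drift -3.4° → track 221.6°, groundspeed 143.4 kt
Leg 2: heading 134.8°; drift +13.0° → track 147.8°, groundspeed 126.4 kt
Leg 3: heading 209.0°; drift -0.1° → track 208.9°, groundspeed 144.4 kt
Leg 4: heading 230.1°; drift -4.4° → track 225.7°, groundspeed 142.7 kt
Leg 5: heading 262.1°; drift -10.2° → track 251.9°, groundspeed 134.5 kt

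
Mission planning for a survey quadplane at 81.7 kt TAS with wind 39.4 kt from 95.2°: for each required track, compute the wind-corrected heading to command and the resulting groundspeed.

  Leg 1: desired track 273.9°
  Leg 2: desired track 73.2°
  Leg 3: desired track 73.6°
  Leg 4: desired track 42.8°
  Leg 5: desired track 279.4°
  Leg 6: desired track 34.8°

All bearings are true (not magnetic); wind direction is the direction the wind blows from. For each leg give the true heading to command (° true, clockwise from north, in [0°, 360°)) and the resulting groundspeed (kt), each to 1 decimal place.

Leg 1: heading=273.3°, groundspeed=121.1 kt
Leg 2: heading=83.6°, groundspeed=43.8 kt
Leg 3: heading=83.8°, groundspeed=43.8 kt
Leg 4: heading=65.3°, groundspeed=51.5 kt
Leg 5: heading=281.4°, groundspeed=120.9 kt
Leg 6: heading=59.6°, groundspeed=54.7 kt

Leg 1: desired track 273.9°; wind correction -0.6° → command heading 273.3°, groundspeed 121.1 kt
Leg 2: desired track 73.2°; wind correction +10.4° → command heading 83.6°, groundspeed 43.8 kt
Leg 3: desired track 73.6°; wind correction +10.2° → command heading 83.8°, groundspeed 43.8 kt
Leg 4: desired track 42.8°; wind correction +22.5° → command heading 65.3°, groundspeed 51.5 kt
Leg 5: desired track 279.4°; wind correction +2.0° → command heading 281.4°, groundspeed 120.9 kt
Leg 6: desired track 34.8°; wind correction +24.8° → command heading 59.6°, groundspeed 54.7 kt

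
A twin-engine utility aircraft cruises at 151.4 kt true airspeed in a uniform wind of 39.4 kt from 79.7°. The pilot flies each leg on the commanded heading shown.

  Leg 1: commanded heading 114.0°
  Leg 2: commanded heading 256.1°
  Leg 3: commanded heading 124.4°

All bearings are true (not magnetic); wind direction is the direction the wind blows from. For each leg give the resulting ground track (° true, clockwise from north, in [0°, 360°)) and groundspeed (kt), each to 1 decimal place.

Leg 1: heading 114.0°; drift +10.6° → track 124.6°, groundspeed 120.9 kt
Leg 2: heading 256.1°; drift +0.7° → track 256.8°, groundspeed 190.7 kt
Leg 3: heading 124.4°; drift +12.7° → track 137.1°, groundspeed 126.5 kt

Leg 1: track=124.6°, groundspeed=120.9 kt
Leg 2: track=256.8°, groundspeed=190.7 kt
Leg 3: track=137.1°, groundspeed=126.5 kt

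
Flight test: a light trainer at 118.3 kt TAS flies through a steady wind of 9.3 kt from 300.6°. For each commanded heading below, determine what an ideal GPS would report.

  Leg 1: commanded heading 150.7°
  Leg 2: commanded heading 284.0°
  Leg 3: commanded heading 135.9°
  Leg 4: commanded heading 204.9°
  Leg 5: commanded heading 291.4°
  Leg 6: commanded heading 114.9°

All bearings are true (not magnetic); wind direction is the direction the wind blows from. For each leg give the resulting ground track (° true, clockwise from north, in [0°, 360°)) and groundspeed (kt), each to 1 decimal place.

Leg 1: track=148.6°, groundspeed=126.4 kt
Leg 2: track=282.6°, groundspeed=109.4 kt
Leg 3: track=134.8°, groundspeed=127.3 kt
Leg 4: track=200.5°, groundspeed=119.6 kt
Leg 5: track=290.6°, groundspeed=109.1 kt
Leg 6: track=115.3°, groundspeed=127.6 kt

Leg 1: heading 150.7°; drift -2.1° → track 148.6°, groundspeed 126.4 kt
Leg 2: heading 284.0°; drift -1.4° → track 282.6°, groundspeed 109.4 kt
Leg 3: heading 135.9°; drift -1.1° → track 134.8°, groundspeed 127.3 kt
Leg 4: heading 204.9°; drift -4.4° → track 200.5°, groundspeed 119.6 kt
Leg 5: heading 291.4°; drift -0.8° → track 290.6°, groundspeed 109.1 kt
Leg 6: heading 114.9°; drift +0.4° → track 115.3°, groundspeed 127.6 kt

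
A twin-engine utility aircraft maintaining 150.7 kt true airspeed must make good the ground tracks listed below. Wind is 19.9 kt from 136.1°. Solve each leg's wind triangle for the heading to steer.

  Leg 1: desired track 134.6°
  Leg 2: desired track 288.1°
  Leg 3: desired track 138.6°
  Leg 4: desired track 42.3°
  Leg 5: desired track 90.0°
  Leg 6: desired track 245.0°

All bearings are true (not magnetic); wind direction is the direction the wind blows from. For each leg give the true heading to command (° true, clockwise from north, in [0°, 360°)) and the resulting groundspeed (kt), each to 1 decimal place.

Leg 1: heading=134.8°, groundspeed=130.8 kt
Leg 2: heading=284.5°, groundspeed=168.0 kt
Leg 3: heading=138.3°, groundspeed=130.8 kt
Leg 4: heading=49.9°, groundspeed=150.7 kt
Leg 5: heading=95.5°, groundspeed=136.2 kt
Leg 6: heading=237.8°, groundspeed=156.0 kt

Leg 1: desired track 134.6°; wind correction +0.2° → command heading 134.8°, groundspeed 130.8 kt
Leg 2: desired track 288.1°; wind correction -3.6° → command heading 284.5°, groundspeed 168.0 kt
Leg 3: desired track 138.6°; wind correction -0.3° → command heading 138.3°, groundspeed 130.8 kt
Leg 4: desired track 42.3°; wind correction +7.6° → command heading 49.9°, groundspeed 150.7 kt
Leg 5: desired track 90.0°; wind correction +5.5° → command heading 95.5°, groundspeed 136.2 kt
Leg 6: desired track 245.0°; wind correction -7.2° → command heading 237.8°, groundspeed 156.0 kt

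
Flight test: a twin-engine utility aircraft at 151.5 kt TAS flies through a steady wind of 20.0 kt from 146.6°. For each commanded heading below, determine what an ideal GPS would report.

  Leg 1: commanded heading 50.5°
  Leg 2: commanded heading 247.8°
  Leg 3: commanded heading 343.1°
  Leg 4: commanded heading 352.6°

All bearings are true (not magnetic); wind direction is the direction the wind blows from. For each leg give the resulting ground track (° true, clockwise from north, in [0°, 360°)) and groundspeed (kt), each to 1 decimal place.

Leg 1: heading 50.5°; drift -7.4° → track 43.1°, groundspeed 154.9 kt
Leg 2: heading 247.8°; drift +7.2° → track 255.0°, groundspeed 156.6 kt
Leg 3: heading 343.1°; drift -1.9° → track 341.2°, groundspeed 170.8 kt
Leg 4: heading 352.6°; drift -3.0° → track 349.6°, groundspeed 169.7 kt

Leg 1: track=43.1°, groundspeed=154.9 kt
Leg 2: track=255.0°, groundspeed=156.6 kt
Leg 3: track=341.2°, groundspeed=170.8 kt
Leg 4: track=349.6°, groundspeed=169.7 kt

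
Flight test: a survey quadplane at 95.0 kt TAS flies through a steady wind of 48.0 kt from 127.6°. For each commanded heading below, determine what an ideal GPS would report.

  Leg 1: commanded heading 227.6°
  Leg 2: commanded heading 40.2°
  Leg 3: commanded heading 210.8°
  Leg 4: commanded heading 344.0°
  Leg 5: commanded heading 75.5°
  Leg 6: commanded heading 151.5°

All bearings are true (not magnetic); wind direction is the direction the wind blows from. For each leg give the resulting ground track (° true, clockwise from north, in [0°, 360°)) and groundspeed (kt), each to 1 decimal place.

Leg 1: heading 227.6°; drift +24.6° → track 252.2°, groundspeed 113.6 kt
Leg 2: heading 40.2°; drift -27.3° → track 12.9°, groundspeed 104.5 kt
Leg 3: heading 210.8°; drift +28.1° → track 238.9°, groundspeed 101.2 kt
Leg 4: heading 344.0°; drift -12.0° → track 332.0°, groundspeed 136.6 kt
Leg 5: heading 75.5°; drift -30.0° → track 45.5°, groundspeed 75.7 kt
Leg 6: heading 151.5°; drift +20.8° → track 172.3°, groundspeed 54.7 kt

Leg 1: track=252.2°, groundspeed=113.6 kt
Leg 2: track=12.9°, groundspeed=104.5 kt
Leg 3: track=238.9°, groundspeed=101.2 kt
Leg 4: track=332.0°, groundspeed=136.6 kt
Leg 5: track=45.5°, groundspeed=75.7 kt
Leg 6: track=172.3°, groundspeed=54.7 kt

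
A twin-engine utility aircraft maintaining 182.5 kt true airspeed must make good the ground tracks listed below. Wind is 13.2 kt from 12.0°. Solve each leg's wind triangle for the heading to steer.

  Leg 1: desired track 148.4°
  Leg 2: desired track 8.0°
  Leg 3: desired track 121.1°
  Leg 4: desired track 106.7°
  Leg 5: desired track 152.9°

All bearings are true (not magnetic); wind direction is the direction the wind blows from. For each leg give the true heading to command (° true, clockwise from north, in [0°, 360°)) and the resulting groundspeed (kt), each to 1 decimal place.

Leg 1: heading=145.5°, groundspeed=191.8 kt
Leg 2: heading=8.3°, groundspeed=169.3 kt
Leg 3: heading=117.2°, groundspeed=186.4 kt
Leg 4: heading=102.6°, groundspeed=183.1 kt
Leg 5: heading=150.3°, groundspeed=192.6 kt

Leg 1: desired track 148.4°; wind correction -2.9° → command heading 145.5°, groundspeed 191.8 kt
Leg 2: desired track 8.0°; wind correction +0.3° → command heading 8.3°, groundspeed 169.3 kt
Leg 3: desired track 121.1°; wind correction -3.9° → command heading 117.2°, groundspeed 186.4 kt
Leg 4: desired track 106.7°; wind correction -4.1° → command heading 102.6°, groundspeed 183.1 kt
Leg 5: desired track 152.9°; wind correction -2.6° → command heading 150.3°, groundspeed 192.6 kt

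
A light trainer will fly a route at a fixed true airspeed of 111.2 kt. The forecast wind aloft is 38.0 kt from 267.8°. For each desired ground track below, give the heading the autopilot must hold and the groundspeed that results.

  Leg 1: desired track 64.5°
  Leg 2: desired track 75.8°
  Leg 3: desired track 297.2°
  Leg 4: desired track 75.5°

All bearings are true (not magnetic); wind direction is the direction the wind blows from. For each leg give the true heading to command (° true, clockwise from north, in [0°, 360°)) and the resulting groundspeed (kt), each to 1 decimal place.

Leg 1: heading=56.7°, groundspeed=145.1 kt
Leg 2: heading=71.7°, groundspeed=148.1 kt
Leg 3: heading=287.5°, groundspeed=76.5 kt
Leg 4: heading=71.3°, groundspeed=148.0 kt

Leg 1: desired track 64.5°; wind correction -7.8° → command heading 56.7°, groundspeed 145.1 kt
Leg 2: desired track 75.8°; wind correction -4.1° → command heading 71.7°, groundspeed 148.1 kt
Leg 3: desired track 297.2°; wind correction -9.7° → command heading 287.5°, groundspeed 76.5 kt
Leg 4: desired track 75.5°; wind correction -4.2° → command heading 71.3°, groundspeed 148.0 kt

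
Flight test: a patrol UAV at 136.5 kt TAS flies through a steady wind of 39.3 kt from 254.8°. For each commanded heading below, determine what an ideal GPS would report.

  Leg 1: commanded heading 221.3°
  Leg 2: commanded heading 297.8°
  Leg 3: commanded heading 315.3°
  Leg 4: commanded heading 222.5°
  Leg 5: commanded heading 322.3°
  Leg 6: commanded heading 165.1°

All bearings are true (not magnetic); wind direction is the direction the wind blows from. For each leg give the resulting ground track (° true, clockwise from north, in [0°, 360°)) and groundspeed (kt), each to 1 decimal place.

Leg 1: track=209.5°, groundspeed=106.0 kt
Leg 2: track=311.8°, groundspeed=111.0 kt
Leg 3: track=331.6°, groundspeed=122.0 kt
Leg 4: track=211.0°, groundspeed=105.4 kt
Leg 5: track=338.9°, groundspeed=126.8 kt
Leg 6: track=149.0°, groundspeed=141.8 kt

Leg 1: heading 221.3°; drift -11.8° → track 209.5°, groundspeed 106.0 kt
Leg 2: heading 297.8°; drift +14.0° → track 311.8°, groundspeed 111.0 kt
Leg 3: heading 315.3°; drift +16.3° → track 331.6°, groundspeed 122.0 kt
Leg 4: heading 222.5°; drift -11.5° → track 211.0°, groundspeed 105.4 kt
Leg 5: heading 322.3°; drift +16.6° → track 338.9°, groundspeed 126.8 kt
Leg 6: heading 165.1°; drift -16.1° → track 149.0°, groundspeed 141.8 kt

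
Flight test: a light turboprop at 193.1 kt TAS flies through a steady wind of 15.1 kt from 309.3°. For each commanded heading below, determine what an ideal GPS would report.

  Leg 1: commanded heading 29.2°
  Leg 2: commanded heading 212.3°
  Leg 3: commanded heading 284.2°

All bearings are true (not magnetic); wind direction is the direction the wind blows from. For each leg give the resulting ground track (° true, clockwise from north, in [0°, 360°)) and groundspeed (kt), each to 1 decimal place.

Leg 1: track=33.7°, groundspeed=191.0 kt
Leg 2: track=207.9°, groundspeed=195.5 kt
Leg 3: track=282.2°, groundspeed=179.5 kt

Leg 1: heading 29.2°; drift +4.5° → track 33.7°, groundspeed 191.0 kt
Leg 2: heading 212.3°; drift -4.4° → track 207.9°, groundspeed 195.5 kt
Leg 3: heading 284.2°; drift -2.0° → track 282.2°, groundspeed 179.5 kt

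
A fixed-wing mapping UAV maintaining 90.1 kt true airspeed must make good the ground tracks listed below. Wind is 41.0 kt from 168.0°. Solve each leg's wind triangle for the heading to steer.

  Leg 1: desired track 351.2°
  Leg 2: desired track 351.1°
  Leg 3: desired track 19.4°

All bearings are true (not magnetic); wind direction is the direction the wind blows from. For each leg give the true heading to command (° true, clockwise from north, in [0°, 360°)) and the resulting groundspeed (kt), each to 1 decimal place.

Leg 1: heading=352.7°, groundspeed=131.0 kt
Leg 2: heading=352.5°, groundspeed=131.0 kt
Leg 3: heading=33.1°, groundspeed=122.5 kt

Leg 1: desired track 351.2°; wind correction +1.5° → command heading 352.7°, groundspeed 131.0 kt
Leg 2: desired track 351.1°; wind correction +1.4° → command heading 352.5°, groundspeed 131.0 kt
Leg 3: desired track 19.4°; wind correction +13.7° → command heading 33.1°, groundspeed 122.5 kt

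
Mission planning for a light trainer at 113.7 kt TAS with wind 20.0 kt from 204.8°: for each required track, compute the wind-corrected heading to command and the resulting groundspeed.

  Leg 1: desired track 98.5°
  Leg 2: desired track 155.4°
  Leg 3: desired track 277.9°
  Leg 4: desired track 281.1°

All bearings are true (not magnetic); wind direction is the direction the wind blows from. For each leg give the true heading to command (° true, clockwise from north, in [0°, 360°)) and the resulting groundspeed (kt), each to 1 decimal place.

Leg 1: desired track 98.5°; wind correction +9.7° → command heading 108.2°, groundspeed 117.7 kt
Leg 2: desired track 155.4°; wind correction +7.7° → command heading 163.1°, groundspeed 99.7 kt
Leg 3: desired track 277.9°; wind correction -9.7° → command heading 268.2°, groundspeed 106.3 kt
Leg 4: desired track 281.1°; wind correction -9.8° → command heading 271.3°, groundspeed 107.3 kt

Leg 1: heading=108.2°, groundspeed=117.7 kt
Leg 2: heading=163.1°, groundspeed=99.7 kt
Leg 3: heading=268.2°, groundspeed=106.3 kt
Leg 4: heading=271.3°, groundspeed=107.3 kt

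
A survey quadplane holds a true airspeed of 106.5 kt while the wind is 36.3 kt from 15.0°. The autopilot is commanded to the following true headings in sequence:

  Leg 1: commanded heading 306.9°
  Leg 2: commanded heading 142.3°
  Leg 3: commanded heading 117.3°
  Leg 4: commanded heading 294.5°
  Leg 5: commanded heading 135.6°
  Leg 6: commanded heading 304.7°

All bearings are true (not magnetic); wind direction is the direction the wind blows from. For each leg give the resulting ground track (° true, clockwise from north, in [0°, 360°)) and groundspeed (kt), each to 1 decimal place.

Leg 1: heading 306.9°; drift -19.9° → track 287.0°, groundspeed 98.9 kt
Leg 2: heading 142.3°; drift +12.7° → track 155.0°, groundspeed 131.7 kt
Leg 3: heading 117.3°; drift +17.2° → track 134.5°, groundspeed 119.6 kt
Leg 4: heading 294.5°; drift -19.6° → track 274.9°, groundspeed 106.7 kt
Leg 5: heading 135.6°; drift +14.0° → track 149.6°, groundspeed 128.8 kt
Leg 6: heading 304.7°; drift -19.9° → track 284.8°, groundspeed 100.3 kt

Leg 1: track=287.0°, groundspeed=98.9 kt
Leg 2: track=155.0°, groundspeed=131.7 kt
Leg 3: track=134.5°, groundspeed=119.6 kt
Leg 4: track=274.9°, groundspeed=106.7 kt
Leg 5: track=149.6°, groundspeed=128.8 kt
Leg 6: track=284.8°, groundspeed=100.3 kt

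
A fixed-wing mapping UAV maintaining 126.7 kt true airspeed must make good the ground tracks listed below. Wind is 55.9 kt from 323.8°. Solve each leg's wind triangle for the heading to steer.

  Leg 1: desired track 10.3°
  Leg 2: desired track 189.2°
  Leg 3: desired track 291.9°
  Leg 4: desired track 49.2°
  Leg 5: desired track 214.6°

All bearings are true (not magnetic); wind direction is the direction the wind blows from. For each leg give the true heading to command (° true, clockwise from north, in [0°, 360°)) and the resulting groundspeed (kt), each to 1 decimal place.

Leg 1: desired track 10.3°; wind correction -18.7° → command heading 351.6°, groundspeed 81.6 kt
Leg 2: desired track 189.2°; wind correction +18.3° → command heading 207.5°, groundspeed 159.5 kt
Leg 3: desired track 291.9°; wind correction +13.5° → command heading 305.4°, groundspeed 75.8 kt
Leg 4: desired track 49.2°; wind correction -26.1° → command heading 23.1°, groundspeed 109.3 kt
Leg 5: desired track 214.6°; wind correction +24.6° → command heading 239.2°, groundspeed 133.6 kt

Leg 1: heading=351.6°, groundspeed=81.6 kt
Leg 2: heading=207.5°, groundspeed=159.5 kt
Leg 3: heading=305.4°, groundspeed=75.8 kt
Leg 4: heading=23.1°, groundspeed=109.3 kt
Leg 5: heading=239.2°, groundspeed=133.6 kt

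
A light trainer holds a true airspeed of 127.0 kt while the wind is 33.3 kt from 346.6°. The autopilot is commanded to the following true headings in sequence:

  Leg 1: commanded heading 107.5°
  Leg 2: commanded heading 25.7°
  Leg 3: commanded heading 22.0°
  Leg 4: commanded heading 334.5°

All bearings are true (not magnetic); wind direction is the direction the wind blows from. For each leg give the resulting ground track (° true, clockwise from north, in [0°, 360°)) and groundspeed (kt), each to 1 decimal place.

Leg 1: track=118.7°, groundspeed=146.9 kt
Leg 2: track=37.4°, groundspeed=103.3 kt
Leg 3: track=32.9°, groundspeed=101.7 kt
Leg 4: track=330.3°, groundspeed=94.7 kt

Leg 1: heading 107.5°; drift +11.2° → track 118.7°, groundspeed 146.9 kt
Leg 2: heading 25.7°; drift +11.7° → track 37.4°, groundspeed 103.3 kt
Leg 3: heading 22.0°; drift +10.9° → track 32.9°, groundspeed 101.7 kt
Leg 4: heading 334.5°; drift -4.2° → track 330.3°, groundspeed 94.7 kt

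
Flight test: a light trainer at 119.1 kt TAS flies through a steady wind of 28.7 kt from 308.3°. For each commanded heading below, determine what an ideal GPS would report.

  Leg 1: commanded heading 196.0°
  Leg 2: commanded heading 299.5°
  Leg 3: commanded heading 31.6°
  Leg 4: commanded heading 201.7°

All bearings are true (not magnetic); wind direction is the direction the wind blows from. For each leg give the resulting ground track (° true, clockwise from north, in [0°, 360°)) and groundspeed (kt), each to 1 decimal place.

Leg 1: track=184.5°, groundspeed=132.7 kt
Leg 2: track=296.7°, groundspeed=90.8 kt
Leg 3: track=45.4°, groundspeed=119.2 kt
Leg 4: track=189.5°, groundspeed=130.2 kt

Leg 1: heading 196.0°; drift -11.5° → track 184.5°, groundspeed 132.7 kt
Leg 2: heading 299.5°; drift -2.8° → track 296.7°, groundspeed 90.8 kt
Leg 3: heading 31.6°; drift +13.8° → track 45.4°, groundspeed 119.2 kt
Leg 4: heading 201.7°; drift -12.2° → track 189.5°, groundspeed 130.2 kt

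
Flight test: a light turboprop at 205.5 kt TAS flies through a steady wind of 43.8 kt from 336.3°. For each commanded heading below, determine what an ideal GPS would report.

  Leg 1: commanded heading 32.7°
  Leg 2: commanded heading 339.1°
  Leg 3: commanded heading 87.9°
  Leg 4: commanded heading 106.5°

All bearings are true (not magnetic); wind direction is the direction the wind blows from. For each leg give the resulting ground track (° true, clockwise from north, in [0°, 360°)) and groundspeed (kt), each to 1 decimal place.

Leg 1: heading 32.7°; drift +11.4° → track 44.1°, groundspeed 184.9 kt
Leg 2: heading 339.1°; drift +0.8° → track 339.9°, groundspeed 161.8 kt
Leg 3: heading 87.9°; drift +10.4° → track 98.3°, groundspeed 225.3 kt
Leg 4: heading 106.5°; drift +8.1° → track 114.6°, groundspeed 236.2 kt

Leg 1: track=44.1°, groundspeed=184.9 kt
Leg 2: track=339.9°, groundspeed=161.8 kt
Leg 3: track=98.3°, groundspeed=225.3 kt
Leg 4: track=114.6°, groundspeed=236.2 kt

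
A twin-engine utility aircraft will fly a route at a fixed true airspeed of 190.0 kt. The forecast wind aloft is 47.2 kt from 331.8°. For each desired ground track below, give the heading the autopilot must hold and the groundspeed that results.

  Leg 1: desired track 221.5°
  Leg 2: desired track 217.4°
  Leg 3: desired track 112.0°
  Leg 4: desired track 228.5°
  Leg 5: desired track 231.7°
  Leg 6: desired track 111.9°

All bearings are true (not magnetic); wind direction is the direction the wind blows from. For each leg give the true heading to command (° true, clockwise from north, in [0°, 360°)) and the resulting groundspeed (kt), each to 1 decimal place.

Leg 1: desired track 221.5°; wind correction +13.5° → command heading 235.0°, groundspeed 201.1 kt
Leg 2: desired track 217.4°; wind correction +13.1° → command heading 230.5°, groundspeed 204.6 kt
Leg 3: desired track 112.0°; wind correction -9.1° → command heading 102.9°, groundspeed 223.8 kt
Leg 4: desired track 228.5°; wind correction +14.0° → command heading 242.5°, groundspeed 195.2 kt
Leg 5: desired track 231.7°; wind correction +14.2° → command heading 245.9°, groundspeed 192.5 kt
Leg 6: desired track 111.9°; wind correction -9.2° → command heading 102.7°, groundspeed 223.8 kt

Leg 1: heading=235.0°, groundspeed=201.1 kt
Leg 2: heading=230.5°, groundspeed=204.6 kt
Leg 3: heading=102.9°, groundspeed=223.8 kt
Leg 4: heading=242.5°, groundspeed=195.2 kt
Leg 5: heading=245.9°, groundspeed=192.5 kt
Leg 6: heading=102.7°, groundspeed=223.8 kt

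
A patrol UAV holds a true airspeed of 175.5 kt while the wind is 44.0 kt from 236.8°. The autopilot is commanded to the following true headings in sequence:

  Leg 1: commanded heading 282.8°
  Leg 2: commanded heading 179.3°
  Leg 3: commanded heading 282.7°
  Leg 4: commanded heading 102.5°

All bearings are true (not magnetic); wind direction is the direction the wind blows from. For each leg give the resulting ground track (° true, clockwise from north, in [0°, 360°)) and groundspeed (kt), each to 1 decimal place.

Leg 1: heading 282.8°; drift +12.3° → track 295.1°, groundspeed 148.4 kt
Leg 2: heading 179.3°; drift -13.7° → track 165.6°, groundspeed 156.3 kt
Leg 3: heading 282.7°; drift +12.3° → track 295.0°, groundspeed 148.3 kt
Leg 4: heading 102.5°; drift -8.7° → track 93.8°, groundspeed 208.6 kt

Leg 1: track=295.1°, groundspeed=148.4 kt
Leg 2: track=165.6°, groundspeed=156.3 kt
Leg 3: track=295.0°, groundspeed=148.3 kt
Leg 4: track=93.8°, groundspeed=208.6 kt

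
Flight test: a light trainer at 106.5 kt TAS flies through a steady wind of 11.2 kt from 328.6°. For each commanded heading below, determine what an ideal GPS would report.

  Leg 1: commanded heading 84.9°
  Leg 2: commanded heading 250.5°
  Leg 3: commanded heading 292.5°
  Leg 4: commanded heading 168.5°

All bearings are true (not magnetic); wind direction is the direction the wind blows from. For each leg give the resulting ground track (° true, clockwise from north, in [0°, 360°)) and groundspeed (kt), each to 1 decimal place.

Leg 1: track=90.0°, groundspeed=111.9 kt
Leg 2: track=244.5°, groundspeed=104.8 kt
Leg 3: track=288.6°, groundspeed=97.7 kt
Leg 4: track=166.6°, groundspeed=117.1 kt

Leg 1: heading 84.9°; drift +5.1° → track 90.0°, groundspeed 111.9 kt
Leg 2: heading 250.5°; drift -6.0° → track 244.5°, groundspeed 104.8 kt
Leg 3: heading 292.5°; drift -3.9° → track 288.6°, groundspeed 97.7 kt
Leg 4: heading 168.5°; drift -1.9° → track 166.6°, groundspeed 117.1 kt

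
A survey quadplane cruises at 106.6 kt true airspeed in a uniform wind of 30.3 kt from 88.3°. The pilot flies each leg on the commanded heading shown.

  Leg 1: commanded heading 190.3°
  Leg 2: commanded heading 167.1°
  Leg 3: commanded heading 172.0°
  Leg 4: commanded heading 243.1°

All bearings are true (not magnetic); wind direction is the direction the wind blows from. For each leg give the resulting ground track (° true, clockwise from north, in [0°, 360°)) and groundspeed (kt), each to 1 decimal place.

Leg 1: heading 190.3°; drift +14.7° → track 205.0°, groundspeed 116.7 kt
Leg 2: heading 167.1°; drift +16.4° → track 183.5°, groundspeed 105.0 kt
Leg 3: heading 172.0°; drift +16.3° → track 188.3°, groundspeed 107.6 kt
Leg 4: heading 243.1°; drift +5.5° → track 248.6°, groundspeed 134.6 kt

Leg 1: track=205.0°, groundspeed=116.7 kt
Leg 2: track=183.5°, groundspeed=105.0 kt
Leg 3: track=188.3°, groundspeed=107.6 kt
Leg 4: track=248.6°, groundspeed=134.6 kt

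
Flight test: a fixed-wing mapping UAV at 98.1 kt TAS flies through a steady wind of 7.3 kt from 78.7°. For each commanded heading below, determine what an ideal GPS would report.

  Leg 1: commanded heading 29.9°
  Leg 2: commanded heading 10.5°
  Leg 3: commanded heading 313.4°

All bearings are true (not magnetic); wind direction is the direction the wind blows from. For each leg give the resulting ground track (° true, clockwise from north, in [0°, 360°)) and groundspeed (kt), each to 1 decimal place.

Leg 1: heading 29.9°; drift -3.4° → track 26.5°, groundspeed 93.5 kt
Leg 2: heading 10.5°; drift -4.1° → track 6.4°, groundspeed 95.6 kt
Leg 3: heading 313.4°; drift -3.3° → track 310.1°, groundspeed 102.5 kt

Leg 1: track=26.5°, groundspeed=93.5 kt
Leg 2: track=6.4°, groundspeed=95.6 kt
Leg 3: track=310.1°, groundspeed=102.5 kt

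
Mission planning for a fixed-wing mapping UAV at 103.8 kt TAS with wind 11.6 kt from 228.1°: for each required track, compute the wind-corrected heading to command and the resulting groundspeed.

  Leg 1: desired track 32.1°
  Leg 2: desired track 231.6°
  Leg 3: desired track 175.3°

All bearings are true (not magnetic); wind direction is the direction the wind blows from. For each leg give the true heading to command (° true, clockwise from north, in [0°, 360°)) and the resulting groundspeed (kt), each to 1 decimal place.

Leg 1: desired track 32.1°; wind correction -1.8° → command heading 30.3°, groundspeed 114.9 kt
Leg 2: desired track 231.6°; wind correction -0.4° → command heading 231.2°, groundspeed 92.2 kt
Leg 3: desired track 175.3°; wind correction +5.1° → command heading 180.4°, groundspeed 96.4 kt

Leg 1: heading=30.3°, groundspeed=114.9 kt
Leg 2: heading=231.2°, groundspeed=92.2 kt
Leg 3: heading=180.4°, groundspeed=96.4 kt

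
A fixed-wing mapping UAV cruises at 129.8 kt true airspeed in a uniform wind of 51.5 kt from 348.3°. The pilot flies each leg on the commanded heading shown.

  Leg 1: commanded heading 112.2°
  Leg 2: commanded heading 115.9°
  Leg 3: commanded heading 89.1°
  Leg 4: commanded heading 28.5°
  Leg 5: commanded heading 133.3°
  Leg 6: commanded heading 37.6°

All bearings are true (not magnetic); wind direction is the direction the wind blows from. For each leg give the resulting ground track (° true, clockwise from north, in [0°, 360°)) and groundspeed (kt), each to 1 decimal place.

Leg 1: track=127.3°, groundspeed=164.2 kt
Leg 2: track=130.1°, groundspeed=166.3 kt
Leg 3: track=109.0°, groundspeed=148.3 kt
Leg 4: track=48.7°, groundspeed=96.4 kt
Leg 5: track=143.0°, groundspeed=174.5 kt
Leg 6: track=59.7°, groundspeed=103.8 kt

Leg 1: heading 112.2°; drift +15.1° → track 127.3°, groundspeed 164.2 kt
Leg 2: heading 115.9°; drift +14.2° → track 130.1°, groundspeed 166.3 kt
Leg 3: heading 89.1°; drift +19.9° → track 109.0°, groundspeed 148.3 kt
Leg 4: heading 28.5°; drift +20.2° → track 48.7°, groundspeed 96.4 kt
Leg 5: heading 133.3°; drift +9.7° → track 143.0°, groundspeed 174.5 kt
Leg 6: heading 37.6°; drift +22.1° → track 59.7°, groundspeed 103.8 kt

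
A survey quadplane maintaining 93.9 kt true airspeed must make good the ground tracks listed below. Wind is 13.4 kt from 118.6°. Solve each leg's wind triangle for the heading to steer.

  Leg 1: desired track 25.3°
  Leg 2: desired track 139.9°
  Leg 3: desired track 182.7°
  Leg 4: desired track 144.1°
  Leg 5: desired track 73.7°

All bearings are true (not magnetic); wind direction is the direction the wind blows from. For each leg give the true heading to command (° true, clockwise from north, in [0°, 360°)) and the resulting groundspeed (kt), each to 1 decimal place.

Leg 1: heading=33.5°, groundspeed=93.7 kt
Leg 2: heading=136.9°, groundspeed=81.3 kt
Leg 3: heading=175.3°, groundspeed=87.3 kt
Leg 4: heading=140.6°, groundspeed=81.6 kt
Leg 5: heading=79.5°, groundspeed=83.9 kt

Leg 1: desired track 25.3°; wind correction +8.2° → command heading 33.5°, groundspeed 93.7 kt
Leg 2: desired track 139.9°; wind correction -3.0° → command heading 136.9°, groundspeed 81.3 kt
Leg 3: desired track 182.7°; wind correction -7.4° → command heading 175.3°, groundspeed 87.3 kt
Leg 4: desired track 144.1°; wind correction -3.5° → command heading 140.6°, groundspeed 81.6 kt
Leg 5: desired track 73.7°; wind correction +5.8° → command heading 79.5°, groundspeed 83.9 kt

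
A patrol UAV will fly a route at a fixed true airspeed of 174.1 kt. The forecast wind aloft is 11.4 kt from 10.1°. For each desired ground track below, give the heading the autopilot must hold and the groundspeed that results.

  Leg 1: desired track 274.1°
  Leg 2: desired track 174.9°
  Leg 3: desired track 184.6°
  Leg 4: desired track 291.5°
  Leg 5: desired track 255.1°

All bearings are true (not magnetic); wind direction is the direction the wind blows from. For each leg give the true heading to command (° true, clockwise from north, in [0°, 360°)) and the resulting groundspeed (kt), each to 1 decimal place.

Leg 1: desired track 274.1°; wind correction +3.7° → command heading 277.8°, groundspeed 174.9 kt
Leg 2: desired track 174.9°; wind correction -1.0° → command heading 173.9°, groundspeed 185.1 kt
Leg 3: desired track 184.6°; wind correction -0.4° → command heading 184.2°, groundspeed 185.4 kt
Leg 4: desired track 291.5°; wind correction +3.7° → command heading 295.2°, groundspeed 171.5 kt
Leg 5: desired track 255.1°; wind correction +3.4° → command heading 258.5°, groundspeed 178.6 kt

Leg 1: heading=277.8°, groundspeed=174.9 kt
Leg 2: heading=173.9°, groundspeed=185.1 kt
Leg 3: heading=184.2°, groundspeed=185.4 kt
Leg 4: heading=295.2°, groundspeed=171.5 kt
Leg 5: heading=258.5°, groundspeed=178.6 kt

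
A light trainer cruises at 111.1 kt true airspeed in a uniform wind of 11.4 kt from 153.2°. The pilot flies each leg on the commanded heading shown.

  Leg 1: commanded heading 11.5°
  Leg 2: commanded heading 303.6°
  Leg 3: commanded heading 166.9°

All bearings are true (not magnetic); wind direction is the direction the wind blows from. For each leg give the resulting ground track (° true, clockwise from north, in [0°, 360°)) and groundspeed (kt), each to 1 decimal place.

Leg 1: heading 11.5°; drift -3.4° → track 8.1°, groundspeed 120.3 kt
Leg 2: heading 303.6°; drift +2.7° → track 306.3°, groundspeed 121.1 kt
Leg 3: heading 166.9°; drift +1.5° → track 168.4°, groundspeed 100.1 kt

Leg 1: track=8.1°, groundspeed=120.3 kt
Leg 2: track=306.3°, groundspeed=121.1 kt
Leg 3: track=168.4°, groundspeed=100.1 kt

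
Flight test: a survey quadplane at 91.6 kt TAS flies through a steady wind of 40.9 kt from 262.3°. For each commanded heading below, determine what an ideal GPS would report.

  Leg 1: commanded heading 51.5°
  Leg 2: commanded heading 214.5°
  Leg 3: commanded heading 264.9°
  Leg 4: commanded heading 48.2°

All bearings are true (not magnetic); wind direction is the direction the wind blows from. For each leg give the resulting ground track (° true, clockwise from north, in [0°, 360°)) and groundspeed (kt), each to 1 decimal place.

Leg 1: heading 51.5°; drift +9.4° → track 60.9°, groundspeed 128.5 kt
Leg 2: heading 214.5°; drift -25.3° → track 189.2°, groundspeed 70.9 kt
Leg 3: heading 264.9°; drift +2.1° → track 267.0°, groundspeed 50.8 kt
Leg 4: heading 48.2°; drift +10.4° → track 58.6°, groundspeed 127.5 kt

Leg 1: track=60.9°, groundspeed=128.5 kt
Leg 2: track=189.2°, groundspeed=70.9 kt
Leg 3: track=267.0°, groundspeed=50.8 kt
Leg 4: track=58.6°, groundspeed=127.5 kt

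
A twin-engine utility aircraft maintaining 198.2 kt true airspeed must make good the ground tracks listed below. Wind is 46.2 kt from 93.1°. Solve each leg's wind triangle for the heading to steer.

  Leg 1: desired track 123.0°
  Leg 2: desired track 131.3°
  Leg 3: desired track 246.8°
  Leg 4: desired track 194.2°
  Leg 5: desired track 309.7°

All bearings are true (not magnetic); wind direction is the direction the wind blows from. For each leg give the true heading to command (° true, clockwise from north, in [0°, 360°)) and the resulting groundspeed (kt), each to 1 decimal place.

Leg 1: heading=116.3°, groundspeed=156.8 kt
Leg 2: heading=123.0°, groundspeed=159.8 kt
Leg 3: heading=240.9°, groundspeed=238.6 kt
Leg 4: heading=181.0°, groundspeed=201.8 kt
Leg 5: heading=317.7°, groundspeed=233.4 kt

Leg 1: desired track 123.0°; wind correction -6.7° → command heading 116.3°, groundspeed 156.8 kt
Leg 2: desired track 131.3°; wind correction -8.3° → command heading 123.0°, groundspeed 159.8 kt
Leg 3: desired track 246.8°; wind correction -5.9° → command heading 240.9°, groundspeed 238.6 kt
Leg 4: desired track 194.2°; wind correction -13.2° → command heading 181.0°, groundspeed 201.8 kt
Leg 5: desired track 309.7°; wind correction +8.0° → command heading 317.7°, groundspeed 233.4 kt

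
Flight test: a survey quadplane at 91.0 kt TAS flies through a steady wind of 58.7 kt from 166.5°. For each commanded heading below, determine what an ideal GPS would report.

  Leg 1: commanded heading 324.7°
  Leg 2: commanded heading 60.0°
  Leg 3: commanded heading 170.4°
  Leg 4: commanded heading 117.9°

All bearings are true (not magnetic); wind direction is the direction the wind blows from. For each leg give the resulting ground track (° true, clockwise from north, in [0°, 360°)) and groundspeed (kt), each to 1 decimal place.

Leg 1: heading 324.7°; drift +8.5° → track 333.2°, groundspeed 147.1 kt
Leg 2: heading 60.0°; drift -27.6° → track 32.4°, groundspeed 121.5 kt
Leg 3: heading 170.4°; drift +7.0° → track 177.4°, groundspeed 32.7 kt
Leg 4: heading 117.9°; drift -40.2° → track 77.7°, groundspeed 68.3 kt

Leg 1: track=333.2°, groundspeed=147.1 kt
Leg 2: track=32.4°, groundspeed=121.5 kt
Leg 3: track=177.4°, groundspeed=32.7 kt
Leg 4: track=77.7°, groundspeed=68.3 kt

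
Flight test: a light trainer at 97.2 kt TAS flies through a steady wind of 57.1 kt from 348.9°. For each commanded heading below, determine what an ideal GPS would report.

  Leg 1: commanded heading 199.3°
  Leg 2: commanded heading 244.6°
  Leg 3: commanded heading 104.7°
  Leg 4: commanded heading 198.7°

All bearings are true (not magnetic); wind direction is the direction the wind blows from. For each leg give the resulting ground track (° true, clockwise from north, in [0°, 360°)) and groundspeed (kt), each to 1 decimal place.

Leg 1: track=188.1°, groundspeed=149.3 kt
Leg 2: track=218.2°, groundspeed=124.3 kt
Leg 3: track=127.5°, groundspeed=132.4 kt
Leg 4: track=187.8°, groundspeed=149.5 kt

Leg 1: heading 199.3°; drift -11.2° → track 188.1°, groundspeed 149.3 kt
Leg 2: heading 244.6°; drift -26.4° → track 218.2°, groundspeed 124.3 kt
Leg 3: heading 104.7°; drift +22.8° → track 127.5°, groundspeed 132.4 kt
Leg 4: heading 198.7°; drift -10.9° → track 187.8°, groundspeed 149.5 kt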